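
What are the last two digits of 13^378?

29

Square-and-reduce mod 100: 13^1≡13, 13^2≡69, 13^4≡61, 13^8≡21, 13^16≡41, 13^32≡81, 13^64≡61, 13^128≡21, 13^256≡41.
378 = 2 + 8 + 16 + 32 + 64 + 256, so 13^378 ≡ 69·21·41·81·61·41 ≡ 29 (mod 100).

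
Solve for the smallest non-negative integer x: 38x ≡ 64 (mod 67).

The inverse of 38 mod 67 is 30 (since 38·30 = 1140 ≡ 1).
So x ≡ 30·64 = 1920 ≡ 44 (mod 67).
Check: 38·44 = 1672 = 24·67 + 64.

44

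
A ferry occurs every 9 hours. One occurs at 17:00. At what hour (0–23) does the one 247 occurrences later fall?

8

247·9 = 2223.
2223 − 92·24 = 15, so 2223 ≡ 15 (mod 24).
(17 + 15) mod 24 = 8.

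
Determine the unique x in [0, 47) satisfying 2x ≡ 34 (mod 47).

2⁻¹ ≡ 24 (mod 47) because 2·24 = 48 = 1·47 + 1.
Multiplying both sides by 24: x ≡ 24·34 = 816 ≡ 17 (mod 47).
Check: 2·17 = 34 = 0·47 + 34.

17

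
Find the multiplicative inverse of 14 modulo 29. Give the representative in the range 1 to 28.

27

14·27 = 378 = 13·29 + 1, so 14⁻¹ ≡ 27 (mod 29).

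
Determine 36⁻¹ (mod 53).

28

53 = 1·36 + 17
36 = 2·17 + 2
17 = 8·2 + 1
2 = 2·1 + 0
Back-substituting gives 36·28 ≡ 1 (mod 53).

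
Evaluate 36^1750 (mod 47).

Successive squares of 36 mod 47: 36^1≡36, 36^2≡27, 36^4≡24, 36^8≡12, 36^16≡3, 36^32≡9, 36^64≡34, 36^128≡28, 36^256≡32, 36^512≡37, 36^1024≡6.
1750 = 2 + 4 + 16 + 64 + 128 + 512 + 1024, so 36^1750 ≡ 27·24·3·34·28·37·6 ≡ 27 (mod 47).

27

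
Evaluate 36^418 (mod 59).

Square-and-reduce mod 59: 36^1≡36, 36^2≡57, 36^4≡4, 36^8≡16, 36^16≡20, 36^32≡46, 36^64≡51, 36^128≡5, 36^256≡25.
Since 418 = 2 + 32 + 128 + 256 in binary, 36^418 ≡ 57·46·5·25 ≡ 5 (mod 59).

5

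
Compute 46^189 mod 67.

By repeated squaring mod 67: 46^1≡46, 46^2≡39, 46^4≡47, 46^8≡65, 46^16≡4, 46^32≡16, 46^64≡55, 46^128≡10.
Since 189 = 1 + 4 + 8 + 16 + 32 + 128 in binary, 46^189 ≡ 46·47·65·4·16·10 ≡ 8 (mod 67).

8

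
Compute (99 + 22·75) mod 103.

101

22·75 = 1650.
1650 mod 103 = 2 (since 16·103 = 1648).
(99 + 2) mod 103 = 101.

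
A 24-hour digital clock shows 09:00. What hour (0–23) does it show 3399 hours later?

3399 − 141·24 = 15, so 3399 ≡ 15 (mod 24).
(9 + 15) mod 24 = 0.

0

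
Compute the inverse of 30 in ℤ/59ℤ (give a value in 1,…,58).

2

30·2 = 60 = 1·59 + 1, so 30⁻¹ ≡ 2 (mod 59).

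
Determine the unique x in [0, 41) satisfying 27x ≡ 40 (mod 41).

3

The inverse of 27 mod 41 is 38 (since 27·38 = 1026 ≡ 1).
So x ≡ 38·40 = 1520 ≡ 3 (mod 41).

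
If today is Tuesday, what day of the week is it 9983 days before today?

Monday

Dividing 9983 by 7 gives quotient 1426 and remainder 1.
Tuesday − 1 day → Monday.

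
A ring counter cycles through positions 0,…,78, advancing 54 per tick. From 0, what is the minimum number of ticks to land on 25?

54⁻¹ ≡ 60 (mod 79) because 54·60 = 3240 = 41·79 + 1.
Multiplying both sides by 60: x ≡ 60·25 = 1500 ≡ 78 (mod 79).
Check: 54·78 = 4212 = 53·79 + 25.

78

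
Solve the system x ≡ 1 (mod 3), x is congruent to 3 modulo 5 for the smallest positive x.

x ≡ 1 (mod 3) gives x ∈ {1, 4, 7, 10, 13}.
The first of these with x mod 5 = 3 is 13.

13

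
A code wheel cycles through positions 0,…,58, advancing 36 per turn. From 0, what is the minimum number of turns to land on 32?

14

The inverse of 36 mod 59 is 41 (since 36·41 = 1476 ≡ 1).
So x ≡ 41·32 = 1312 ≡ 14 (mod 59).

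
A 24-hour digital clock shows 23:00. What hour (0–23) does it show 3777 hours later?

3777 = 157·24 + 9, so 3777 mod 24 = 9.
(23 + 9) mod 24 = 8.

8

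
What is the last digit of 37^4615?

Last digits of 7^n: 7, 9, 3, 1 (period 4).
4615 leaves remainder 3 on division by 4, so 37^4615 ends in 3.

3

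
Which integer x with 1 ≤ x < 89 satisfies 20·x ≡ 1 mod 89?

89 = 4·20 + 9
20 = 2·9 + 2
9 = 4·2 + 1
2 = 2·1 + 0
Back-substituting gives 20·49 ≡ 1 (mod 89).

49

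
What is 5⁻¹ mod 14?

14 = 2·5 + 4
5 = 1·4 + 1
4 = 4·1 + 0
Back-substituting gives 5·3 ≡ 1 (mod 14).

3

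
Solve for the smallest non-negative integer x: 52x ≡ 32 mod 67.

52⁻¹ ≡ 58 (mod 67) because 52·58 = 3016 = 45·67 + 1.
So x ≡ 58·32 = 1856 ≡ 47 (mod 67).

47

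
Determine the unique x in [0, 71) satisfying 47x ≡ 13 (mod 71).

32

The inverse of 47 mod 71 is 68 (since 47·68 = 3196 ≡ 1).
Multiplying both sides by 68: x ≡ 68·13 = 884 ≡ 32 (mod 71).
Check: 47·32 = 1504 = 21·71 + 13.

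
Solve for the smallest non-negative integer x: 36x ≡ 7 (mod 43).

The inverse of 36 mod 43 is 6 (since 36·6 = 216 ≡ 1).
So x ≡ 6·7 = 42 ≡ 42 (mod 43).

42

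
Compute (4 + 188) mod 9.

188 = 20·9 + 8, so 188 mod 9 = 8.
(4 + 8) mod 9 = 3.

3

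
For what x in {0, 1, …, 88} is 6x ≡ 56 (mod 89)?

39

The inverse of 6 mod 89 is 15 (since 6·15 = 90 ≡ 1).
So x ≡ 15·56 = 840 ≡ 39 (mod 89).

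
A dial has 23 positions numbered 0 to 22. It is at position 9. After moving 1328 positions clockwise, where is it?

1328 = 57·23 + 17, so 1328 mod 23 = 17.
(9 + 17) mod 23 = 3.

3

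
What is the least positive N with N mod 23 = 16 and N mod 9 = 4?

85

x ≡ 4 (mod 9) gives x ∈ {4, 13, 22, 31, 40, 49, 58, 67, …}.
The first of these with x mod 23 = 16 is 85.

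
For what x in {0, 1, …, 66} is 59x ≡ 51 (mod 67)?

59⁻¹ ≡ 25 (mod 67) because 59·25 = 1475 = 22·67 + 1.
Multiplying both sides by 25: x ≡ 25·51 = 1275 ≡ 2 (mod 67).

2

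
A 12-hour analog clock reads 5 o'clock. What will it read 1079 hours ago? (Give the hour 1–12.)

Dividing 1079 by 12 gives quotient 89 and remainder 11.
5 − 11 → 6 on a 12-hour dial.

6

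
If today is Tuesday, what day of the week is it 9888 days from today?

9888 mod 7 = 4 (since 1412·7 = 9884).
Tuesday + 4 days → Saturday.

Saturday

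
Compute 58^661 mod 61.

Square-and-reduce mod 61: 58^1≡58, 58^2≡9, 58^4≡20, 58^8≡34, 58^16≡58, 58^32≡9, 58^64≡20, 58^128≡34, 58^256≡58, 58^512≡9.
Since 661 = 1 + 4 + 16 + 128 + 512 in binary, 58^661 ≡ 58·20·58·34·9 ≡ 58 (mod 61).

58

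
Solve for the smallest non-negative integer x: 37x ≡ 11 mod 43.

34

The inverse of 37 mod 43 is 7 (since 37·7 = 259 ≡ 1).
So x ≡ 7·11 = 77 ≡ 34 (mod 43).
Check: 37·34 = 1258 = 29·43 + 11.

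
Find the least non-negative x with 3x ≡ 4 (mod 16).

The inverse of 3 mod 16 is 11 (since 3·11 = 33 ≡ 1).
Multiplying both sides by 11: x ≡ 11·4 = 44 ≡ 12 (mod 16).

12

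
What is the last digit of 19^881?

9

The units digit of 19^n cycles with period 2: 9, 1, …
881 mod 2 = 1, so the last digit matches 9^1 = 9.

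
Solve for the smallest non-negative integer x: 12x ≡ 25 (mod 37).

36

The inverse of 12 mod 37 is 34 (since 12·34 = 408 ≡ 1).
Multiplying both sides by 34: x ≡ 34·25 = 850 ≡ 36 (mod 37).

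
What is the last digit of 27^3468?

1

Last digits of 7^n: 7, 9, 3, 1 (period 4).
3468 mod 4 = 0, so the last digit matches 7^4 = 1.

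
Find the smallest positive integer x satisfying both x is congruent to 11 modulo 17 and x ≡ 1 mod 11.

Since 11·14 ≡ 1 (mod 17), take x = 1 + 11·((11−1)·14 mod 17) = 1 + 11·4 = 45.
Check: 45 mod 17 = 11, 45 mod 11 = 1.

45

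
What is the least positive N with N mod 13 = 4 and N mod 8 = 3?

43

Since 8·5 ≡ 1 (mod 13), take x = 3 + 8·((4−3)·5 mod 13) = 3 + 8·5 = 43.
Check: 43 mod 13 = 4, 43 mod 8 = 3.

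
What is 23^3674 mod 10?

Last digits of 3^n: 3, 9, 7, 1 (period 4).
3674 mod 4 = 2, so the last digit matches 3^2 = 9.

9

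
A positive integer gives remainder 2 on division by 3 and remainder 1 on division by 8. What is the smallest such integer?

17

Since 8·2 ≡ 1 (mod 3), take x = 1 + 8·((2−1)·2 mod 3) = 1 + 8·2 = 17.
Check: 17 mod 3 = 2, 17 mod 8 = 1.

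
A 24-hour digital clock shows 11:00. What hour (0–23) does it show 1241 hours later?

1241 = 51·24 + 17, so 1241 mod 24 = 17.
(11 + 17) mod 24 = 4.

4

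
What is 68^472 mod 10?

Last digits of 8^n: 8, 4, 2, 6 (period 4).
472 leaves remainder 0 on division by 4, so 68^472 ends in 6.

6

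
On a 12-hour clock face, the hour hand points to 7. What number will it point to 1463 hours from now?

6

Dividing 1463 by 12 gives quotient 121 and remainder 11.
7 + 11 → 6 on a 12-hour dial.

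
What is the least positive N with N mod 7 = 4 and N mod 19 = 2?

116

x ≡ 4 (mod 7) gives x ∈ {4, 11, 18, 25, 32, 39, 46, 53, …}.
The first of these with x mod 19 = 2 is 116.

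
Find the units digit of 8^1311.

The units digit of 8^n cycles with period 4: 8, 4, 2, 6, …
1311 mod 4 = 3, so the last digit matches 8^3 = 2.

2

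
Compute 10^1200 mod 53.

36

Successive squares of 10 mod 53: 10^1≡10, 10^2≡47, 10^4≡36, 10^8≡24, 10^16≡46, 10^32≡49, 10^64≡16, 10^128≡44, 10^256≡28, 10^512≡42, 10^1024≡15.
1200 = 16 + 32 + 128 + 1024, so 10^1200 ≡ 46·49·44·15 ≡ 36 (mod 53).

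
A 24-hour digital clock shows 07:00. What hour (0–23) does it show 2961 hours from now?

2961 − 123·24 = 9, so 2961 ≡ 9 (mod 24).
(7 + 9) mod 24 = 16.

16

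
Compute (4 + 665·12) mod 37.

665·12 = 7980.
Dividing 7980 by 37 gives quotient 215 and remainder 25.
(4 + 25) mod 37 = 29.

29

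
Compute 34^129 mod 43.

Successive squares of 34 mod 43: 34^1≡34, 34^2≡38, 34^4≡25, 34^8≡23, 34^16≡13, 34^32≡40, 34^64≡9, 34^128≡38.
Since 129 = 1 + 128 in binary, 34^129 ≡ 34·38 ≡ 2 (mod 43).

2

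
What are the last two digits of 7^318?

49

By repeated squaring mod 100: 7^1≡7, 7^2≡49, 7^4≡1, 7^8≡1, 7^16≡1, 7^32≡1, 7^64≡1, 7^128≡1, 7^256≡1.
Since 318 = 2 + 4 + 8 + 16 + 32 + 256 in binary, 7^318 ≡ 49·1·1·1·1·1 ≡ 49 (mod 100).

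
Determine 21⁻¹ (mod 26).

21·5 = 105 = 4·26 + 1, so 21⁻¹ ≡ 5 (mod 26).

5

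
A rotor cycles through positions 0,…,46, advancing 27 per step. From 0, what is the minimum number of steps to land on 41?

5

The inverse of 27 mod 47 is 7 (since 27·7 = 189 ≡ 1).
Multiplying both sides by 7: x ≡ 7·41 = 287 ≡ 5 (mod 47).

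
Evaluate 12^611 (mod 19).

8

Successive squares of 12 mod 19: 12^1≡12, 12^2≡11, 12^4≡7, 12^8≡11, 12^16≡7, 12^32≡11, 12^64≡7, 12^128≡11, 12^256≡7, 12^512≡11.
Since 611 = 1 + 2 + 32 + 64 + 512 in binary, 12^611 ≡ 12·11·11·7·11 ≡ 8 (mod 19).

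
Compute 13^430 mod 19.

9

By repeated squaring mod 19: 13^1≡13, 13^2≡17, 13^4≡4, 13^8≡16, 13^16≡9, 13^32≡5, 13^64≡6, 13^128≡17, 13^256≡4.
Since 430 = 2 + 4 + 8 + 32 + 128 + 256 in binary, 13^430 ≡ 17·4·16·5·17·4 ≡ 9 (mod 19).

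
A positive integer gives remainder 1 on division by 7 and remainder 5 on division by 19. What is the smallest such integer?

43

Since 19·3 ≡ 1 (mod 7), take x = 5 + 19·((1−5)·3 mod 7) = 5 + 19·2 = 43.
Check: 43 mod 7 = 1, 43 mod 19 = 5.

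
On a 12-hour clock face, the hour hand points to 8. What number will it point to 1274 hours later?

10

1274 mod 12 = 2 (since 106·12 = 1272).
8 + 2 → 10 on a 12-hour dial.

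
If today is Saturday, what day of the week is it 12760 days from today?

Friday

12760 mod 7 = 6 (since 1822·7 = 12754).
Saturday + 6 days → Friday.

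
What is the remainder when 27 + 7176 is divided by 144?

3

7176 = 49·144 + 120, so 7176 mod 144 = 120.
(27 + 120) mod 144 = 3.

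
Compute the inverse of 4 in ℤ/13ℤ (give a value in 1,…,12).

10

4·10 = 40 = 3·13 + 1, so 4⁻¹ ≡ 10 (mod 13).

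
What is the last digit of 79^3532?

1

The units digit of 79^n cycles with period 2: 9, 1, …
3532 leaves remainder 0 on division by 2, so 79^3532 ends in 1.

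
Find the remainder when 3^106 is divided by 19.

17

Square-and-reduce mod 19: 3^1≡3, 3^2≡9, 3^4≡5, 3^8≡6, 3^16≡17, 3^32≡4, 3^64≡16.
106 = 2 + 8 + 32 + 64, so 3^106 ≡ 9·6·4·16 ≡ 17 (mod 19).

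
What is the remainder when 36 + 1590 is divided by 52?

14

Dividing 1590 by 52 gives quotient 30 and remainder 30.
(36 + 30) mod 52 = 14.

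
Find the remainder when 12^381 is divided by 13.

Square-and-reduce mod 13: 12^1≡12, 12^2≡1, 12^4≡1, 12^8≡1, 12^16≡1, 12^32≡1, 12^64≡1, 12^128≡1, 12^256≡1.
381 = 1 + 4 + 8 + 16 + 32 + 64 + 256, so 12^381 ≡ 12·1·1·1·1·1·1 ≡ 12 (mod 13).

12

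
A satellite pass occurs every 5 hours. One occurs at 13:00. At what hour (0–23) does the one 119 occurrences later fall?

8

119·5 = 595.
595 − 24·24 = 19, so 595 ≡ 19 (mod 24).
(13 + 19) mod 24 = 8.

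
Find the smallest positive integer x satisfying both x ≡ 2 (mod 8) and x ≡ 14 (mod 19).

x ≡ 2 (mod 8) gives x ∈ {2, 10, 18, 26, 34, 42, 50, 58, …}.
The first of these with x mod 19 = 14 is 90.

90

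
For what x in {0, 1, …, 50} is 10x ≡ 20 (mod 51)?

10⁻¹ ≡ 46 (mod 51) because 10·46 = 460 = 9·51 + 1.
So x ≡ 46·20 = 920 ≡ 2 (mod 51).

2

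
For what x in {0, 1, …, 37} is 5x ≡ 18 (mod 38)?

The inverse of 5 mod 38 is 23 (since 5·23 = 115 ≡ 1).
So x ≡ 23·18 = 414 ≡ 34 (mod 38).

34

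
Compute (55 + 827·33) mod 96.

82

827·33 = 27291.
27291 − 284·96 = 27, so 27291 ≡ 27 (mod 96).
(55 + 27) mod 96 = 82.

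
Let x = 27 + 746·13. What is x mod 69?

746·13 = 9698.
9698 = 140·69 + 38, so 9698 mod 69 = 38.
(27 + 38) mod 69 = 65.

65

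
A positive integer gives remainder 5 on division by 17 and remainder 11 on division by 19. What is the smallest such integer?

277

x ≡ 5 (mod 17) gives x ∈ {5, 22, 39, 56, 73, 90, 107, 124, …}.
The first of these with x mod 19 = 11 is 277.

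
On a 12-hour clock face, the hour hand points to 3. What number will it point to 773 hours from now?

773 − 64·12 = 5, so 773 ≡ 5 (mod 12).
3 + 5 → 8 on a 12-hour dial.

8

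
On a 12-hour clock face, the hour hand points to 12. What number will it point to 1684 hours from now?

1684 mod 12 = 4 (since 140·12 = 1680).
12 + 4 → 4 on a 12-hour dial.

4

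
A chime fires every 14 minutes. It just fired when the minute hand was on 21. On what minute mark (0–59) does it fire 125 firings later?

125·14 = 1750.
1750 − 29·60 = 10, so 1750 ≡ 10 (mod 60).
(21 + 10) mod 60 = 31.

31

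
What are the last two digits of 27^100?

01

Square-and-reduce mod 100: 27^1≡27, 27^2≡29, 27^4≡41, 27^8≡81, 27^16≡61, 27^32≡21, 27^64≡41.
100 = 4 + 32 + 64, so 27^100 ≡ 41·21·41 ≡ 1 (mod 100).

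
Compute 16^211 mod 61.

16

Square-and-reduce mod 61: 16^1≡16, 16^2≡12, 16^4≡22, 16^8≡57, 16^16≡16, 16^32≡12, 16^64≡22, 16^128≡57.
211 = 1 + 2 + 16 + 64 + 128, so 16^211 ≡ 16·12·16·22·57 ≡ 16 (mod 61).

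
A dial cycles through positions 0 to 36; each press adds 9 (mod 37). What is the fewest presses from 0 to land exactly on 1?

33

37 = 4·9 + 1
9 = 9·1 + 0
Back-substituting gives 9·33 ≡ 1 (mod 37).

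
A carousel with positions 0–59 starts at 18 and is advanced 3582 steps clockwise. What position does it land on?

0

3582 = 59·60 + 42, so 3582 mod 60 = 42.
(18 + 42) mod 60 = 0.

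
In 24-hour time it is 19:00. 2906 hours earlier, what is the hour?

17

2906 = 121·24 + 2, so 2906 mod 24 = 2.
(19 − 2) mod 24 = 17.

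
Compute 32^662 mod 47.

12

Successive squares of 32 mod 47: 32^1≡32, 32^2≡37, 32^4≡6, 32^8≡36, 32^16≡27, 32^32≡24, 32^64≡12, 32^128≡3, 32^256≡9, 32^512≡34.
Since 662 = 2 + 4 + 16 + 128 + 512 in binary, 32^662 ≡ 37·6·27·3·34 ≡ 12 (mod 47).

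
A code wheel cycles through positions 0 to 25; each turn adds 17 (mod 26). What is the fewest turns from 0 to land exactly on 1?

23

17·23 = 391 = 15·26 + 1, so 17⁻¹ ≡ 23 (mod 26).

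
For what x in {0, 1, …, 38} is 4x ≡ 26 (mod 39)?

26

The inverse of 4 mod 39 is 10 (since 4·10 = 40 ≡ 1).
So x ≡ 10·26 = 260 ≡ 26 (mod 39).
Check: 4·26 = 104 = 2·39 + 26.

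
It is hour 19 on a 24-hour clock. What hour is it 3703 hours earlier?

Dividing 3703 by 24 gives quotient 154 and remainder 7.
(19 − 7) mod 24 = 12.

12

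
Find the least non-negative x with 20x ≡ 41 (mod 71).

The inverse of 20 mod 71 is 32 (since 20·32 = 640 ≡ 1).
So x ≡ 32·41 = 1312 ≡ 34 (mod 71).
Check: 20·34 = 680 = 9·71 + 41.

34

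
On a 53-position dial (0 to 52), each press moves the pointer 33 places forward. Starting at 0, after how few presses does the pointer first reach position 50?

33⁻¹ ≡ 45 (mod 53) because 33·45 = 1485 = 28·53 + 1.
So x ≡ 45·50 = 2250 ≡ 24 (mod 53).

24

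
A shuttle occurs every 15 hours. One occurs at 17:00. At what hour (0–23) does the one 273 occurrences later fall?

8

273·15 = 4095.
4095 = 170·24 + 15, so 4095 mod 24 = 15.
(17 + 15) mod 24 = 8.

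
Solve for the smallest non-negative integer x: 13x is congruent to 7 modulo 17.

11

13⁻¹ ≡ 4 (mod 17) because 13·4 = 52 = 3·17 + 1.
So x ≡ 4·7 = 28 ≡ 11 (mod 17).
Check: 13·11 = 143 = 8·17 + 7.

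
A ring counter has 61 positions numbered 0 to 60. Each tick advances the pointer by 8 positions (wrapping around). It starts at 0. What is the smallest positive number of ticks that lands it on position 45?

59

8⁻¹ ≡ 23 (mod 61) because 8·23 = 184 = 3·61 + 1.
Multiplying both sides by 23: x ≡ 23·45 = 1035 ≡ 59 (mod 61).
Check: 8·59 = 472 = 7·61 + 45.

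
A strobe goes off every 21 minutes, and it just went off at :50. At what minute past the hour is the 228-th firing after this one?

228·21 = 4788.
Dividing 4788 by 60 gives quotient 79 and remainder 48.
(50 + 48) mod 60 = 38.

38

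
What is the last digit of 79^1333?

9

Powers of 9 mod 10 repeat with period 2: 9, 1.
1333 mod 2 = 1, so the last digit matches 9^1 = 9.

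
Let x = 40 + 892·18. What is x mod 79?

59

892·18 = 16056.
16056 = 203·79 + 19, so 16056 mod 79 = 19.
(40 + 19) mod 79 = 59.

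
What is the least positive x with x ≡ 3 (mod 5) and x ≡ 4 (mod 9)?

13

Since 9·4 ≡ 1 (mod 5), take x = 4 + 9·((3−4)·4 mod 5) = 4 + 9·1 = 13.
Check: 13 mod 5 = 3, 13 mod 9 = 4.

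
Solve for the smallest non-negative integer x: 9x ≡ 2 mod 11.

9⁻¹ ≡ 5 (mod 11) because 9·5 = 45 = 4·11 + 1.
Multiplying both sides by 5: x ≡ 5·2 = 10 ≡ 10 (mod 11).

10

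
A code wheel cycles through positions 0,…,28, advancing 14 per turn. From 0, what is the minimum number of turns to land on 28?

14⁻¹ ≡ 27 (mod 29) because 14·27 = 378 = 13·29 + 1.
So x ≡ 27·28 = 756 ≡ 2 (mod 29).

2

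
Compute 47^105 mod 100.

Square-and-reduce mod 100: 47^1≡47, 47^2≡9, 47^4≡81, 47^8≡61, 47^16≡21, 47^32≡41, 47^64≡81.
105 = 1 + 8 + 32 + 64, so 47^105 ≡ 47·61·41·81 ≡ 7 (mod 100).

7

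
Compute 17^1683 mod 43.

Successive squares of 17 mod 43: 17^1≡17, 17^2≡31, 17^4≡15, 17^8≡10, 17^16≡14, 17^32≡24, 17^64≡17, 17^128≡31, 17^256≡15, 17^512≡10, 17^1024≡14.
1683 = 1 + 2 + 16 + 128 + 512 + 1024, so 17^1683 ≡ 17·31·14·31·10·14 ≡ 11 (mod 43).

11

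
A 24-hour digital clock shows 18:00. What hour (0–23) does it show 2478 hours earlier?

12

2478 mod 24 = 6 (since 103·24 = 2472).
(18 − 6) mod 24 = 12.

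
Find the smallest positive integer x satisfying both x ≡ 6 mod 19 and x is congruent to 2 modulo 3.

x ≡ 2 (mod 3) gives x ∈ {2, 5, 8, 11, 14, 17, 20, 23, …}.
The first of these with x mod 19 = 6 is 44.

44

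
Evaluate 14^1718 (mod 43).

By repeated squaring mod 43: 14^1≡14, 14^2≡24, 14^4≡17, 14^8≡31, 14^16≡15, 14^32≡10, 14^64≡14, 14^128≡24, 14^256≡17, 14^512≡31, 14^1024≡15.
1718 = 2 + 4 + 16 + 32 + 128 + 512 + 1024, so 14^1718 ≡ 24·17·15·10·24·31·15 ≡ 38 (mod 43).

38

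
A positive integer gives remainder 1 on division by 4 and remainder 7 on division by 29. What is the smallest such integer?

65

Since 29·1 ≡ 1 (mod 4), take x = 7 + 29·((1−7)·1 mod 4) = 7 + 29·2 = 65.
Check: 65 mod 4 = 1, 65 mod 29 = 7.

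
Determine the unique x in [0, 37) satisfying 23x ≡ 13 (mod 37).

The inverse of 23 mod 37 is 29 (since 23·29 = 667 ≡ 1).
Multiplying both sides by 29: x ≡ 29·13 = 377 ≡ 7 (mod 37).
Check: 23·7 = 161 = 4·37 + 13.

7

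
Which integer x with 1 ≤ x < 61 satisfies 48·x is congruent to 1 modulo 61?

48·14 = 672 = 11·61 + 1, so 48⁻¹ ≡ 14 (mod 61).

14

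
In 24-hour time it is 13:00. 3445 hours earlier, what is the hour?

0

Dividing 3445 by 24 gives quotient 143 and remainder 13.
(13 − 13) mod 24 = 0.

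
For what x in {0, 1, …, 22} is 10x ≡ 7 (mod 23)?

The inverse of 10 mod 23 is 7 (since 10·7 = 70 ≡ 1).
Multiplying both sides by 7: x ≡ 7·7 = 49 ≡ 3 (mod 23).
Check: 10·3 = 30 = 1·23 + 7.

3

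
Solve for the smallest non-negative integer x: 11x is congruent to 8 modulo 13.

9

The inverse of 11 mod 13 is 6 (since 11·6 = 66 ≡ 1).
So x ≡ 6·8 = 48 ≡ 9 (mod 13).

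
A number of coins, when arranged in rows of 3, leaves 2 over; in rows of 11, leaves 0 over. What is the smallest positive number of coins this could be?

Since 11·2 ≡ 1 (mod 3), take x = 0 + 11·((2−0)·2 mod 3) = 0 + 11·1 = 11.
Check: 11 mod 3 = 2, 11 mod 11 = 0.

11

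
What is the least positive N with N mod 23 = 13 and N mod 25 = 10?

335

x ≡ 13 (mod 23) gives x ∈ {13, 36, 59, 82, 105, 128, 151, 174, …}.
The first of these with x mod 25 = 10 is 335.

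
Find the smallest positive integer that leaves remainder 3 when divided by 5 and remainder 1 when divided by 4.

Since 4·4 ≡ 1 (mod 5), take x = 1 + 4·((3−1)·4 mod 5) = 1 + 4·3 = 13.
Check: 13 mod 5 = 3, 13 mod 4 = 1.

13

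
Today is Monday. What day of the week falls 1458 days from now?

Wednesday

1458 mod 7 = 2 (since 208·7 = 1456).
Monday + 2 days → Wednesday.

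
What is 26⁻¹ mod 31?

26·6 = 156 = 5·31 + 1, so 26⁻¹ ≡ 6 (mod 31).

6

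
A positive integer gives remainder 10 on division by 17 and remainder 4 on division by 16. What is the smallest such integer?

x ≡ 4 (mod 16) gives x ∈ {4, 20, 36, 52, 68, 84, 100, 116, …}.
The first of these with x mod 17 = 10 is 180.

180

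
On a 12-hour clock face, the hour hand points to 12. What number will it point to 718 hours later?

10

718 = 59·12 + 10, so 718 mod 12 = 10.
12 + 10 → 10 on a 12-hour dial.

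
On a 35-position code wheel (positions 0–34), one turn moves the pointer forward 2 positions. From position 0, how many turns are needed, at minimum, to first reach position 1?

18

35 = 17·2 + 1
2 = 2·1 + 0
Back-substituting gives 2·18 ≡ 1 (mod 35).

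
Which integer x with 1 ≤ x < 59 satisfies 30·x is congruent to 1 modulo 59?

2

30·2 = 60 = 1·59 + 1, so 30⁻¹ ≡ 2 (mod 59).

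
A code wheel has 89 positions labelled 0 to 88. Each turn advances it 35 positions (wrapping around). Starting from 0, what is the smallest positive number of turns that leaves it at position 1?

89 = 2·35 + 19
35 = 1·19 + 16
19 = 1·16 + 3
16 = 5·3 + 1
3 = 3·1 + 0
Back-substituting gives 35·28 ≡ 1 (mod 89).

28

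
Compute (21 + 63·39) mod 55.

63·39 = 2457.
2457 − 44·55 = 37, so 2457 ≡ 37 (mod 55).
(21 + 37) mod 55 = 3.

3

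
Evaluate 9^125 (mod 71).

30

By repeated squaring mod 71: 9^1≡9, 9^2≡10, 9^4≡29, 9^8≡60, 9^16≡50, 9^32≡15, 9^64≡12.
Since 125 = 1 + 4 + 8 + 16 + 32 + 64 in binary, 9^125 ≡ 9·29·60·50·15·12 ≡ 30 (mod 71).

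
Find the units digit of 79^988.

Powers of 9 mod 10 repeat with period 2: 9, 1.
988 leaves remainder 0 on division by 2, so 79^988 ends in 1.

1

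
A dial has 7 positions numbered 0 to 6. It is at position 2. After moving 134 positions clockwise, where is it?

3

Dividing 134 by 7 gives quotient 19 and remainder 1.
(2 + 1) mod 7 = 3.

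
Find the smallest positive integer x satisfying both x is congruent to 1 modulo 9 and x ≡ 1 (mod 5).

x ≡ 1 (mod 5) gives x ∈ {1}.
The first of these with x mod 9 = 1 is 1.

1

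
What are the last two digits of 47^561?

Square-and-reduce mod 100: 47^1≡47, 47^2≡9, 47^4≡81, 47^8≡61, 47^16≡21, 47^32≡41, 47^64≡81, 47^128≡61, 47^256≡21, 47^512≡41.
Since 561 = 1 + 16 + 32 + 512 in binary, 47^561 ≡ 47·21·41·41 ≡ 47 (mod 100).

47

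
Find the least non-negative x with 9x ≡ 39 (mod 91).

The inverse of 9 mod 91 is 81 (since 9·81 = 729 ≡ 1).
Multiplying both sides by 81: x ≡ 81·39 = 3159 ≡ 65 (mod 91).
Check: 9·65 = 585 = 6·91 + 39.

65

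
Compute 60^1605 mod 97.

Square-and-reduce mod 97: 60^1≡60, 60^2≡11, 60^4≡24, 60^8≡91, 60^16≡36, 60^32≡35, 60^64≡61, 60^128≡35, 60^256≡61, 60^512≡35, 60^1024≡61.
Since 1605 = 1 + 4 + 64 + 512 + 1024 in binary, 60^1605 ≡ 60·24·61·35·61 ≡ 55 (mod 97).

55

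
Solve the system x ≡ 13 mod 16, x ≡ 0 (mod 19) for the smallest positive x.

Since 19·11 ≡ 1 (mod 16), take x = 0 + 19·((13−0)·11 mod 16) = 0 + 19·15 = 285.
Check: 285 mod 16 = 13, 285 mod 19 = 0.

285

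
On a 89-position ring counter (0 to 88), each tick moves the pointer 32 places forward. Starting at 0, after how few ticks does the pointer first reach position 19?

The inverse of 32 mod 89 is 64 (since 32·64 = 2048 ≡ 1).
Multiplying both sides by 64: x ≡ 64·19 = 1216 ≡ 59 (mod 89).
Check: 32·59 = 1888 = 21·89 + 19.

59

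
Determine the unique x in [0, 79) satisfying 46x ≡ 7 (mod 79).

74

The inverse of 46 mod 79 is 67 (since 46·67 = 3082 ≡ 1).
Multiplying both sides by 67: x ≡ 67·7 = 469 ≡ 74 (mod 79).
Check: 46·74 = 3404 = 43·79 + 7.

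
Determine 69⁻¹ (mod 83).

69·77 = 5313 = 64·83 + 1, so 69⁻¹ ≡ 77 (mod 83).

77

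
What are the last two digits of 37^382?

By repeated squaring mod 100: 37^1≡37, 37^2≡69, 37^4≡61, 37^8≡21, 37^16≡41, 37^32≡81, 37^64≡61, 37^128≡21, 37^256≡41.
Since 382 = 2 + 4 + 8 + 16 + 32 + 64 + 256 in binary, 37^382 ≡ 69·61·21·41·81·61·41 ≡ 69 (mod 100).

69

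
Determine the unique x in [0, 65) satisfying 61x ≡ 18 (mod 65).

28

The inverse of 61 mod 65 is 16 (since 61·16 = 976 ≡ 1).
So x ≡ 16·18 = 288 ≡ 28 (mod 65).
Check: 61·28 = 1708 = 26·65 + 18.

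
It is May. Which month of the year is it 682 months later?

March

682 − 56·12 = 10, so 682 ≡ 10 (mod 12).
May + 10 months → March.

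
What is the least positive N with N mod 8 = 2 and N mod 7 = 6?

x ≡ 6 (mod 7) gives x ∈ {6, 13, 20, 27, 34}.
The first of these with x mod 8 = 2 is 34.

34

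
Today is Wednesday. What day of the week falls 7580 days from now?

7580 mod 7 = 6 (since 1082·7 = 7574).
Wednesday + 6 days → Tuesday.

Tuesday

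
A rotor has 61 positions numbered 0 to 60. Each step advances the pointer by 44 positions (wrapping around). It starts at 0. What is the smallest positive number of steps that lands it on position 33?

16

The inverse of 44 mod 61 is 43 (since 44·43 = 1892 ≡ 1).
Multiplying both sides by 43: x ≡ 43·33 = 1419 ≡ 16 (mod 61).
Check: 44·16 = 704 = 11·61 + 33.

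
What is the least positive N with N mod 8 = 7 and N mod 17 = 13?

x ≡ 7 (mod 8) gives x ∈ {7, 15, 23, 31, 39, 47}.
The first of these with x mod 17 = 13 is 47.

47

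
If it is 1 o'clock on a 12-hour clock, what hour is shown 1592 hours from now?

9

1592 − 132·12 = 8, so 1592 ≡ 8 (mod 12).
1 + 8 → 9 on a 12-hour dial.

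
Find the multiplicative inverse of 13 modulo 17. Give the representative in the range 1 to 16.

13·4 = 52 = 3·17 + 1, so 13⁻¹ ≡ 4 (mod 17).

4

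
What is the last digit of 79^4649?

The units digit of 79^n cycles with period 2: 9, 1, …
4649 leaves remainder 1 on division by 2, so 79^4649 ends in 9.

9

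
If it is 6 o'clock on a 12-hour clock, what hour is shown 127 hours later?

1

Dividing 127 by 12 gives quotient 10 and remainder 7.
6 + 7 → 1 on a 12-hour dial.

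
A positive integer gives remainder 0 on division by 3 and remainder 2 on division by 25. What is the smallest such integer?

27

Since 25·1 ≡ 1 (mod 3), take x = 2 + 25·((0−2)·1 mod 3) = 2 + 25·1 = 27.
Check: 27 mod 3 = 0, 27 mod 25 = 2.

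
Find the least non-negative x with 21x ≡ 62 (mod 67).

54

21⁻¹ ≡ 16 (mod 67) because 21·16 = 336 = 5·67 + 1.
Multiplying both sides by 16: x ≡ 16·62 = 992 ≡ 54 (mod 67).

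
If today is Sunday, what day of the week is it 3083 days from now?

3083 − 440·7 = 3, so 3083 ≡ 3 (mod 7).
Sunday + 3 days → Wednesday.

Wednesday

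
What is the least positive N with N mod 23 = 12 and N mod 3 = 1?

Since 3·8 ≡ 1 (mod 23), take x = 1 + 3·((12−1)·8 mod 23) = 1 + 3·19 = 58.
Check: 58 mod 23 = 12, 58 mod 3 = 1.

58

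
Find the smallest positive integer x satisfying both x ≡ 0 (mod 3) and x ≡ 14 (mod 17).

48

x ≡ 0 (mod 3) gives x ∈ {0, 3, 6, 9, 12, 15, 18, 21, …}.
The first of these with x mod 17 = 14 is 48.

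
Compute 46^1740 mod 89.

57

Successive squares of 46 mod 89: 46^1≡46, 46^2≡69, 46^4≡44, 46^8≡67, 46^16≡39, 46^32≡8, 46^64≡64, 46^128≡2, 46^256≡4, 46^512≡16, 46^1024≡78.
1740 = 4 + 8 + 64 + 128 + 512 + 1024, so 46^1740 ≡ 44·67·64·2·16·78 ≡ 57 (mod 89).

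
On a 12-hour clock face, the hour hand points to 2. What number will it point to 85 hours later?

3

85 = 7·12 + 1, so 85 mod 12 = 1.
2 + 1 → 3 on a 12-hour dial.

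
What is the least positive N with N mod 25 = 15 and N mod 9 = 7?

115

Since 9·14 ≡ 1 (mod 25), take x = 7 + 9·((15−7)·14 mod 25) = 7 + 9·12 = 115.
Check: 115 mod 25 = 15, 115 mod 9 = 7.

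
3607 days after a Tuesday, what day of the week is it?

Dividing 3607 by 7 gives quotient 515 and remainder 2.
Tuesday + 2 days → Thursday.

Thursday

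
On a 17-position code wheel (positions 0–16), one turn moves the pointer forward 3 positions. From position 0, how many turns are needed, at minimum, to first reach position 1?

6

3·6 = 18 = 1·17 + 1, so 3⁻¹ ≡ 6 (mod 17).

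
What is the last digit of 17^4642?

9

The units digit of 17^n cycles with period 4: 7, 9, 3, 1, …
4642 mod 4 = 2, so the last digit matches 7^2 = 9.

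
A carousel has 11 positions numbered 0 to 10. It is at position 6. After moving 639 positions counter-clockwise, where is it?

639 = 58·11 + 1, so 639 mod 11 = 1.
(6 − 1) mod 11 = 5.

5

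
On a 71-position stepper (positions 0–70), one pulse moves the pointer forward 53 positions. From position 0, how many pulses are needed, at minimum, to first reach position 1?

53·67 = 3551 = 50·71 + 1, so 53⁻¹ ≡ 67 (mod 71).

67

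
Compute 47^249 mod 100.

67

Square-and-reduce mod 100: 47^1≡47, 47^2≡9, 47^4≡81, 47^8≡61, 47^16≡21, 47^32≡41, 47^64≡81, 47^128≡61.
249 = 1 + 8 + 16 + 32 + 64 + 128, so 47^249 ≡ 47·61·21·41·81·61 ≡ 67 (mod 100).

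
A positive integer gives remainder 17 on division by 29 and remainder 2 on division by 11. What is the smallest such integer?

46

x ≡ 2 (mod 11) gives x ∈ {2, 13, 24, 35, 46}.
The first of these with x mod 29 = 17 is 46.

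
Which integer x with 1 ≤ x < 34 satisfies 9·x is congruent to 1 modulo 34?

34 = 3·9 + 7
9 = 1·7 + 2
7 = 3·2 + 1
2 = 2·1 + 0
Back-substituting gives 9·19 ≡ 1 (mod 34).

19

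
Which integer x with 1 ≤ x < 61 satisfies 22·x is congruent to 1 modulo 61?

25

22·25 = 550 = 9·61 + 1, so 22⁻¹ ≡ 25 (mod 61).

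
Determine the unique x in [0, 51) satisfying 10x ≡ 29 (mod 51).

The inverse of 10 mod 51 is 46 (since 10·46 = 460 ≡ 1).
So x ≡ 46·29 = 1334 ≡ 8 (mod 51).

8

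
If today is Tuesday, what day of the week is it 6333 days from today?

Sunday

6333 = 904·7 + 5, so 6333 mod 7 = 5.
Tuesday + 5 days → Sunday.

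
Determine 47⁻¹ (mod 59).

59 = 1·47 + 12
47 = 3·12 + 11
12 = 1·11 + 1
11 = 11·1 + 0
Back-substituting gives 47·54 ≡ 1 (mod 59).

54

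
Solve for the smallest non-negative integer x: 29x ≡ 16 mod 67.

The inverse of 29 mod 67 is 37 (since 29·37 = 1073 ≡ 1).
Multiplying both sides by 37: x ≡ 37·16 = 592 ≡ 56 (mod 67).
Check: 29·56 = 1624 = 24·67 + 16.

56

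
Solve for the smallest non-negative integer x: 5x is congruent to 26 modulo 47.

24

The inverse of 5 mod 47 is 19 (since 5·19 = 95 ≡ 1).
Multiplying both sides by 19: x ≡ 19·26 = 494 ≡ 24 (mod 47).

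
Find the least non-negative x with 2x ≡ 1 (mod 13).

The inverse of 2 mod 13 is 7 (since 2·7 = 14 ≡ 1).
Multiplying both sides by 7: x ≡ 7·1 = 7 ≡ 7 (mod 13).

7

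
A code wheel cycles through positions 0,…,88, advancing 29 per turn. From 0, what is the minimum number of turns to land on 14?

68

The inverse of 29 mod 89 is 43 (since 29·43 = 1247 ≡ 1).
So x ≡ 43·14 = 602 ≡ 68 (mod 89).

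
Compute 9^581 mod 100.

9

Successive squares of 9 mod 100: 9^1≡9, 9^2≡81, 9^4≡61, 9^8≡21, 9^16≡41, 9^32≡81, 9^64≡61, 9^128≡21, 9^256≡41, 9^512≡81.
581 = 1 + 4 + 64 + 512, so 9^581 ≡ 9·61·61·81 ≡ 9 (mod 100).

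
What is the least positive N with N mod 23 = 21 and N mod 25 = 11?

x ≡ 21 (mod 23) gives x ∈ {21, 44, 67, 90, 113, 136}.
The first of these with x mod 25 = 11 is 136.

136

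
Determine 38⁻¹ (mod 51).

51 = 1·38 + 13
38 = 2·13 + 12
13 = 1·12 + 1
12 = 12·1 + 0
Back-substituting gives 38·47 ≡ 1 (mod 51).

47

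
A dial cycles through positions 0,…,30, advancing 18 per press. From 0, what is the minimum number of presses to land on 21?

The inverse of 18 mod 31 is 19 (since 18·19 = 342 ≡ 1).
Multiplying both sides by 19: x ≡ 19·21 = 399 ≡ 27 (mod 31).

27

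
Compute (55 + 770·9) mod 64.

770·9 = 6930.
Dividing 6930 by 64 gives quotient 108 and remainder 18.
(55 + 18) mod 64 = 9.

9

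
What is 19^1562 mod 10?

1

The units digit of 19^n cycles with period 2: 9, 1, …
1562 leaves remainder 0 on division by 2, so 19^1562 ends in 1.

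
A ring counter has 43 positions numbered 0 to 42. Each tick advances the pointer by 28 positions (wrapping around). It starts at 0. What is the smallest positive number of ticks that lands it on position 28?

28⁻¹ ≡ 20 (mod 43) because 28·20 = 560 = 13·43 + 1.
So x ≡ 20·28 = 560 ≡ 1 (mod 43).
Check: 28·1 = 28 = 0·43 + 28.

1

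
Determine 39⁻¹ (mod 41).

39·20 = 780 = 19·41 + 1, so 39⁻¹ ≡ 20 (mod 41).

20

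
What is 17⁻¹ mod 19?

17·9 = 153 = 8·19 + 1, so 17⁻¹ ≡ 9 (mod 19).

9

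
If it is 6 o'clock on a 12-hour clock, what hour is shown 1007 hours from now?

5

1007 − 83·12 = 11, so 1007 ≡ 11 (mod 12).
6 + 11 → 5 on a 12-hour dial.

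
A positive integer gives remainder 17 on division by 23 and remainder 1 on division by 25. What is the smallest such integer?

x ≡ 17 (mod 23) gives x ∈ {17, 40, 63, 86, 109, 132, 155, 178, …}.
The first of these with x mod 25 = 1 is 201.

201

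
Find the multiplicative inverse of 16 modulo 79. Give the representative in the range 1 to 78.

16·5 = 80 = 1·79 + 1, so 16⁻¹ ≡ 5 (mod 79).

5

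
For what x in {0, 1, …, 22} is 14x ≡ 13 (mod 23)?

The inverse of 14 mod 23 is 5 (since 14·5 = 70 ≡ 1).
Multiplying both sides by 5: x ≡ 5·13 = 65 ≡ 19 (mod 23).

19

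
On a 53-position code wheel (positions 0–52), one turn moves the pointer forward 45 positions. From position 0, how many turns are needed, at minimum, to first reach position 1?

45·33 = 1485 = 28·53 + 1, so 45⁻¹ ≡ 33 (mod 53).

33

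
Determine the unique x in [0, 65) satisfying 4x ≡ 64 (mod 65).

16

The inverse of 4 mod 65 is 49 (since 4·49 = 196 ≡ 1).
So x ≡ 49·64 = 3136 ≡ 16 (mod 65).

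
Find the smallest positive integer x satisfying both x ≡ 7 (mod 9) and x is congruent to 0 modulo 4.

Since 4·7 ≡ 1 (mod 9), take x = 0 + 4·((7−0)·7 mod 9) = 0 + 4·4 = 16.
Check: 16 mod 9 = 7, 16 mod 4 = 0.

16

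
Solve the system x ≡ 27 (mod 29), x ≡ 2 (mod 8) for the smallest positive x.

x ≡ 2 (mod 8) gives x ∈ {2, 10, 18, 26, 34, 42, 50, 58, …}.
The first of these with x mod 29 = 27 is 114.

114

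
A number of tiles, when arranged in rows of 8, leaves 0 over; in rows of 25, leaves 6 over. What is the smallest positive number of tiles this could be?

x ≡ 0 (mod 8) gives x ∈ {0, 8, 16, 24, 32, 40, 48, 56}.
The first of these with x mod 25 = 6 is 56.

56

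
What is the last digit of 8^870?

The units digit of 8^n cycles with period 4: 8, 4, 2, 6, …
870 mod 4 = 2, so the last digit matches 8^2 = 4.

4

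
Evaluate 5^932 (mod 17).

Successive squares of 5 mod 17: 5^1≡5, 5^2≡8, 5^4≡13, 5^8≡16, 5^16≡1, 5^32≡1, 5^64≡1, 5^128≡1, 5^256≡1, 5^512≡1.
Since 932 = 4 + 32 + 128 + 256 + 512 in binary, 5^932 ≡ 13·1·1·1·1 ≡ 13 (mod 17).

13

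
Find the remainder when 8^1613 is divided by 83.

2

Successive squares of 8 mod 83: 8^1≡8, 8^2≡64, 8^4≡29, 8^8≡11, 8^16≡38, 8^32≡33, 8^64≡10, 8^128≡17, 8^256≡40, 8^512≡23, 8^1024≡31.
Since 1613 = 1 + 4 + 8 + 64 + 512 + 1024 in binary, 8^1613 ≡ 8·29·11·10·23·31 ≡ 2 (mod 83).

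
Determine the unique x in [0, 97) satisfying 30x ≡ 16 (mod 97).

The inverse of 30 mod 97 is 55 (since 30·55 = 1650 ≡ 1).
So x ≡ 55·16 = 880 ≡ 7 (mod 97).
Check: 30·7 = 210 = 2·97 + 16.

7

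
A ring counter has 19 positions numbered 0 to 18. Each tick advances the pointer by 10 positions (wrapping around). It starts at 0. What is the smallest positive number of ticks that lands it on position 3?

6

The inverse of 10 mod 19 is 2 (since 10·2 = 20 ≡ 1).
Multiplying both sides by 2: x ≡ 2·3 = 6 ≡ 6 (mod 19).
Check: 10·6 = 60 = 3·19 + 3.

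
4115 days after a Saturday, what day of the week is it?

Dividing 4115 by 7 gives quotient 587 and remainder 6.
Saturday + 6 days → Friday.

Friday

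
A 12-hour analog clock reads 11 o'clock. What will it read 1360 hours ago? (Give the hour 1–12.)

7

1360 mod 12 = 4 (since 113·12 = 1356).
11 − 4 → 7 on a 12-hour dial.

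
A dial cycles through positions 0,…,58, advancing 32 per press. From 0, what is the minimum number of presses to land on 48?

31

32⁻¹ ≡ 24 (mod 59) because 32·24 = 768 = 13·59 + 1.
So x ≡ 24·48 = 1152 ≡ 31 (mod 59).
Check: 32·31 = 992 = 16·59 + 48.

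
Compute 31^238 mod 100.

By repeated squaring mod 100: 31^1≡31, 31^2≡61, 31^4≡21, 31^8≡41, 31^16≡81, 31^32≡61, 31^64≡21, 31^128≡41.
Since 238 = 2 + 4 + 8 + 32 + 64 + 128 in binary, 31^238 ≡ 61·21·41·61·21·41 ≡ 41 (mod 100).

41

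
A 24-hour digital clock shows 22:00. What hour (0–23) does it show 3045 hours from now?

3045 = 126·24 + 21, so 3045 mod 24 = 21.
(22 + 21) mod 24 = 19.

19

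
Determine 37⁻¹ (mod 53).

43

53 = 1·37 + 16
37 = 2·16 + 5
16 = 3·5 + 1
5 = 5·1 + 0
Back-substituting gives 37·43 ≡ 1 (mod 53).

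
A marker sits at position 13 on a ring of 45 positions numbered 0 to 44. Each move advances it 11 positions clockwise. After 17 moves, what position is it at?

17·11 = 187.
187 mod 45 = 7 (since 4·45 = 180).
(13 + 7) mod 45 = 20.

20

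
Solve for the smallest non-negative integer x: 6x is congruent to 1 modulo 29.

The inverse of 6 mod 29 is 5 (since 6·5 = 30 ≡ 1).
So x ≡ 5·1 = 5 ≡ 5 (mod 29).

5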